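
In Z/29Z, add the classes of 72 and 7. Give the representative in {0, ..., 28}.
21

Reduce the summands first: 72 ≡ 14 (mod 29), so 72 + 7 ≡ 14 + 7 (mod 29). 14 + 7 = 21; 21 = 0·29 + 21, so (72 + 7) mod 29 = 21.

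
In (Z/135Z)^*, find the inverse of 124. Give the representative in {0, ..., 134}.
124^(−1) ≡ 49 (mod 135)

Apply the extended Euclidean algorithm to (135, 124), tracking rows (r, s, t) with s·135 + t·124 = r. Each division r_prev = q·r_cur + r_new produces the new row as (previous row) − q·(current row):
  row A: (135, 1, 0)   [1·135 + 0·124 = 135]
  row B: (124, 0, 1)   [0·135 + 1·124 = 124]
  135 = 1·124 + 11   → row C = row A − 1·row B = (11, 1, −1)   [check: 1·135 − 1·124 = 11]
  124 = 11·11 + 3   → row D = row B − 11·row C = (3, −11, 12)   [check: −11·135 + 12·124 = 3]
  11 = 3·3 + 2   → row E = row C − 3·row D = (2, 34, −37)   [check: 34·135 − 37·124 = 2]
  3 = 1·2 + 1   → row F = row D − 1·row E = (1, −45, 49)   [check: −45·135 + 49·124 = 1]
  2 = 2·1 + 0   → remainder 0, stop. gcd = 1 (last nonzero row F).
The gcd is 1, so 124 is invertible mod 135. The last nonzero row gives −45·135 + 49·124 = 1, so t = 49. So 124^(−1) ≡ 49 (mod 135). Verify: 124 · 49 = 6076 ≡ 1 (mod 135). ✓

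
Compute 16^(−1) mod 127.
Apply the extended Euclidean algorithm to (127, 16), tracking rows (r, s, t) with s·127 + t·16 = r. Each division r_prev = q·r_cur + r_new produces the new row as (previous row) − q·(current row):
  row A: (127, 1, 0)   [1·127 + 0·16 = 127]
  row B: (16, 0, 1)   [0·127 + 1·16 = 16]
  127 = 7·16 + 15   → row C = row A − 7·row B = (15, 1, −7)   [check: 1·127 − 7·16 = 15]
  16 = 1·15 + 1   → row D = row B − 1·row C = (1, −1, 8)   [check: −1·127 + 8·16 = 1]
  15 = 15·1 + 0   → remainder 0, stop. gcd = 1 (last nonzero row D).
The gcd is 1, so 16 is invertible mod 127. The last nonzero row gives −1·127 + 8·16 = 1, so t = 8. So 16^(−1) ≡ 8 (mod 127). Verify: 16 · 8 = 128 ≡ 1 (mod 127). ✓

Final answer: 16^(−1) ≡ 8 (mod 127)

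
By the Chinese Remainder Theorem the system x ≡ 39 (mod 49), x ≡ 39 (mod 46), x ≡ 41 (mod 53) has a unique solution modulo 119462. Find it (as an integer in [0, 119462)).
x ≡ 42865 (mod 119462); the representative in [0, 119462) is 42865

The moduli 49, 46, 53 are pairwise coprime, so by the CRT there is a unique solution mod 49·46·53 = 119462.
Solve by successive substitution. Start with x ≡ 39 (mod 49).
  Combine with x ≡ 39 (mod 46): write x = 39 + 49·t and require 39 + 49·t ≡ 39 (mod 46), i.e. 49·t ≡ 39 − 39 ≡ 0 (mod 46). Since 49^(−1) ≡ 31 (mod 46) (49 ≡ 3 (mod 46)), t ≡ 31·0 ≡ 0 (mod 46). So x ≡ 39 + 49·0 = 39 (mod 2254).
  Combine with x ≡ 41 (mod 53): write x = 39 + 2254·t and require 39 + 2254·t ≡ 41 (mod 53), i.e. 2254·t ≡ 41 − 39 ≡ 2 (mod 53). Since 2254^(−1) ≡ 36 (mod 53) (2254 ≡ 28 (mod 53)), t ≡ 36·2 ≡ 19 (mod 53). So x ≡ 39 + 2254·19 = 42865 (mod 119462).
Unique solution in [0, 119462): x = 42865.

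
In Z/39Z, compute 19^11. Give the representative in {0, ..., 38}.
37

Use repeated squaring. Binary(11) = 1011. Walk through the bits of the exponent 11 left-to-right: at each bit after the leading one, square the running value, then multiply by 19 if the bit is 1 (always reducing mod 39):
  bit 1 = 1 (leading): start with 19.
  bit 2 = 0: square 19^2 = 361 ≡ 10 (mod 39).
  bit 3 = 1: square 10^2 = 100 ≡ 22; bit is 1, so multiply 22·19 = 418 ≡ 28 (mod 39).
  bit 4 = 1: square 28^2 = 784 ≡ 4; bit is 1, so multiply 4·19 = 76 ≡ 37 (mod 39).
Final value: 19^11 ≡ 37 (mod 39).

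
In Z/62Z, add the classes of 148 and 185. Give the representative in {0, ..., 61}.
23

Reduce the summands first: 148 ≡ 24, 185 ≡ 61 (mod 62), so 148 + 185 ≡ 24 + 61 (mod 62). 24 + 61 = 85; 85 = 1·62 + 23, so (148 + 185) mod 62 = 23.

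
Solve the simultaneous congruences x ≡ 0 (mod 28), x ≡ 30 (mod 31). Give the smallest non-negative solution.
x ≡ 588 (mod 868); the representative in [0, 868) is 588

The moduli 28, 31 are pairwise coprime, so by the CRT there is a unique solution mod 28·31 = 868.
Solve by successive substitution. Start with x ≡ 0 (mod 28).
  Combine with x ≡ 30 (mod 31): write x = 28·t and require 28·t ≡ 30 (mod 31). Since 28^(−1) ≡ 10 (mod 31), t ≡ 10·30 ≡ 21 (mod 31). So x ≡ 28·21 = 588 (mod 868).
Unique solution in [0, 868): x = 588.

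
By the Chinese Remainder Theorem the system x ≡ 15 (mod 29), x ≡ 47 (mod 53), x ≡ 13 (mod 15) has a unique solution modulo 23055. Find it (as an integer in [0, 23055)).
The moduli 29, 53, 15 are pairwise coprime, so by the CRT there is a unique solution mod 29·53·15 = 23055.
Solve by successive substitution. Start with x ≡ 15 (mod 29).
  Combine with x ≡ 47 (mod 53): write x = 15 + 29·t and require 15 + 29·t ≡ 47 (mod 53), i.e. 29·t ≡ 47 − 15 ≡ 32 (mod 53). Since 29^(−1) ≡ 11 (mod 53), t ≡ 11·32 ≡ 34 (mod 53). So x ≡ 15 + 29·34 = 1001 (mod 1537).
  Combine with x ≡ 13 (mod 15): write x = 1001 + 1537·t and require 1001 + 1537·t ≡ 13 (mod 15), i.e. 1537·t ≡ 13 − 1001 ≡ 2 (mod 15). Since 1537^(−1) ≡ 13 (mod 15) (1537 ≡ 7 (mod 15)), t ≡ 13·2 ≡ 11 (mod 15). So x ≡ 1001 + 1537·11 = 17908 (mod 23055).
Unique solution in [0, 23055): x = 17908.

Final answer: x ≡ 17908 (mod 23055); the representative in [0, 23055) is 17908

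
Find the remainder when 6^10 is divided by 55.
1

Use repeated squaring. Binary(10) = 1010. Walk through the bits of the exponent 10 left-to-right: at each bit after the leading one, square the running value, then multiply by 6 if the bit is 1 (always reducing mod 55):
  bit 1 = 1 (leading): start with 6.
  bit 2 = 0: square 6^2 = 36 (mod 55).
  bit 3 = 1: square 36^2 = 1296 ≡ 31; bit is 1, so multiply 31·6 = 186 ≡ 21 (mod 55).
  bit 4 = 0: square 21^2 = 441 ≡ 1 (mod 55).
Final value: 6^10 ≡ 1 (mod 55).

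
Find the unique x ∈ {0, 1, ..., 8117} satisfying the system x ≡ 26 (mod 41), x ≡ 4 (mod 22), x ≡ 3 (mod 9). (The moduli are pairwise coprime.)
The moduli 41, 22, 9 are pairwise coprime, so by the CRT there is a unique solution mod 41·22·9 = 8118.
Solve by successive substitution. Start with x ≡ 26 (mod 41).
  Combine with x ≡ 4 (mod 22): write x = 26 + 41·t and require 26 + 41·t ≡ 4 (mod 22), i.e. 41·t ≡ 4 − 26 ≡ 0 (mod 22). Since 41^(−1) ≡ 7 (mod 22) (41 ≡ 19 (mod 22)), t ≡ 7·0 ≡ 0 (mod 22). So x ≡ 26 + 41·0 = 26 (mod 902).
  Combine with x ≡ 3 (mod 9): write x = 26 + 902·t and require 26 + 902·t ≡ 3 (mod 9), i.e. 902·t ≡ 3 − 26 ≡ 4 (mod 9). Since 902^(−1) ≡ 5 (mod 9) (902 ≡ 2 (mod 9)), t ≡ 5·4 ≡ 2 (mod 9). So x ≡ 26 + 902·2 = 1830 (mod 8118).
Unique solution in [0, 8118): x = 1830.

Final answer: x ≡ 1830 (mod 8118); the representative in [0, 8118) is 1830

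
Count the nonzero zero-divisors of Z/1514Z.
Z/1514Z has 757 nonzero zero-divisors

In Z/1514Z each nonzero element is either a unit (gcd with 1514 is 1) or a zero-divisor (gcd > 1). The number of units is φ(1514): factorise 1514 = 2 · 757, so φ(1514) = (2 − 1) · (757 − 1) = 1 · 756 = 756. The nonzero elements number 1514 − 1 = 1513. Hence the nonzero zero-divisors number 1513 − 756 = 757.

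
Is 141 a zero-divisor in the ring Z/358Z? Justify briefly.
NO

gcd(141, 358) = 1, so 141 is a unit in Z/358Z (it has a multiplicative inverse). A unit cannot be a zero-divisor: if 141·b ≡ 0 then multiplying both sides by 141^(−1) gives b ≡ 0. So 141 is not a zero-divisor.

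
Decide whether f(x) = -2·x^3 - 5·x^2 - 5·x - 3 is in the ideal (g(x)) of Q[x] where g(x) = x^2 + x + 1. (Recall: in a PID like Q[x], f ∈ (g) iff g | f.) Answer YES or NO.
In Q[x] the ideal (g) consists of all multiples of g, so f ∈ (g) iff g | f, i.e. iff the remainder of f on division by g is 0. Divide f by g (g is monic, so eliminate the leading term of the running remainder at each step):
  leading term -2·x^3: subtract (-2·x)·g(x) = -2·x^3 - 2·x^2 - 2·x, leaving -3·x^2 - 3·x - 3
  leading term -3·x^2: subtract (-3)·g(x) = -3·x^2 - 3·x - 3, leaving 0
The remainder is 0, so f(x) = g(x) · h(x) with h(x) = -2·x - 3. Hence g | f, i.e. f ∈ (g).

Final answer: YES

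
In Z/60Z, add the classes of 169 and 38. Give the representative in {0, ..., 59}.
27

Reduce the summands first: 169 ≡ 49 (mod 60), so 169 + 38 ≡ 49 + 38 (mod 60). 49 + 38 = 87; 87 = 1·60 + 27, so (169 + 38) mod 60 = 27.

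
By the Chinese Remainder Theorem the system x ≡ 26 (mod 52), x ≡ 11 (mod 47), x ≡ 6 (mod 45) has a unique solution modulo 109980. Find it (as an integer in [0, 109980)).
The moduli 52, 47, 45 are pairwise coprime, so by the CRT there is a unique solution mod 52·47·45 = 109980.
Solve by successive substitution. Start with x ≡ 26 (mod 52).
  Combine with x ≡ 11 (mod 47): write x = 26 + 52·t and require 26 + 52·t ≡ 11 (mod 47), i.e. 52·t ≡ 11 − 26 ≡ 32 (mod 47). Since 52^(−1) ≡ 19 (mod 47) (52 ≡ 5 (mod 47)), t ≡ 19·32 ≡ 44 (mod 47). So x ≡ 26 + 52·44 = 2314 (mod 2444).
  Combine with x ≡ 6 (mod 45): write x = 2314 + 2444·t and require 2314 + 2444·t ≡ 6 (mod 45), i.e. 2444·t ≡ 6 − 2314 ≡ 32 (mod 45). Since 2444^(−1) ≡ 29 (mod 45) (2444 ≡ 14 (mod 45)), t ≡ 29·32 ≡ 28 (mod 45). So x ≡ 2314 + 2444·28 = 70746 (mod 109980).
Unique solution in [0, 109980): x = 70746.

Final answer: x ≡ 70746 (mod 109980); the representative in [0, 109980) is 70746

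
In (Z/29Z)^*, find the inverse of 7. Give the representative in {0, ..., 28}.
Apply the extended Euclidean algorithm to (29, 7), tracking rows (r, s, t) with s·29 + t·7 = r. Each division r_prev = q·r_cur + r_new produces the new row as (previous row) − q·(current row):
  row A: (29, 1, 0)   [1·29 + 0·7 = 29]
  row B: (7, 0, 1)   [0·29 + 1·7 = 7]
  29 = 4·7 + 1   → row C = row A − 4·row B = (1, 1, −4)   [check: 1·29 − 4·7 = 1]
  7 = 7·1 + 0   → remainder 0, stop. gcd = 1 (last nonzero row C).
The gcd is 1, so 7 is invertible mod 29. The last nonzero row gives 1·29 − 4·7 = 1, so t = −4. So 7^(−1) ≡ −4 ≡ 25 (mod 29). Verify: 7 · 25 = 175 ≡ 1 (mod 29). ✓

Final answer: 7^(−1) ≡ 25 (mod 29)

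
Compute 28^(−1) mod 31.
Apply the extended Euclidean algorithm to (31, 28), tracking rows (r, s, t) with s·31 + t·28 = r. Each division r_prev = q·r_cur + r_new produces the new row as (previous row) − q·(current row):
  row A: (31, 1, 0)   [1·31 + 0·28 = 31]
  row B: (28, 0, 1)   [0·31 + 1·28 = 28]
  31 = 1·28 + 3   → row C = row A − 1·row B = (3, 1, −1)   [check: 1·31 − 1·28 = 3]
  28 = 9·3 + 1   → row D = row B − 9·row C = (1, −9, 10)   [check: −9·31 + 10·28 = 1]
  3 = 3·1 + 0   → remainder 0, stop. gcd = 1 (last nonzero row D).
The gcd is 1, so 28 is invertible mod 31. The last nonzero row gives −9·31 + 10·28 = 1, so t = 10. So 28^(−1) ≡ 10 (mod 31). Verify: 28 · 10 = 280 ≡ 1 (mod 31). ✓

Final answer: 28^(−1) ≡ 10 (mod 31)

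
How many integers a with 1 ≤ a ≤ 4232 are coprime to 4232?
The number of a ∈ {1, ..., 4232} with gcd(a, 4232) = 1 is by definition Euler's totient φ(4232). φ is multiplicative, with φ(p^e) = p^e − p^(e−1). Factorise 4232 = 2^3 · 23^2. Then
  φ(4232) = (2^3 − 2^2) · (23^2 − 23^1) = 4 · 506 = 2024.
So there are 2024 such integers.

Final answer: 2024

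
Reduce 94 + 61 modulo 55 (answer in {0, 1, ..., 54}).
45

Reduce the summands first: 94 ≡ 39, 61 ≡ 6 (mod 55), so 94 + 61 ≡ 39 + 6 (mod 55). 39 + 6 = 45; 45 = 0·55 + 45, so (94 + 61) mod 55 = 45.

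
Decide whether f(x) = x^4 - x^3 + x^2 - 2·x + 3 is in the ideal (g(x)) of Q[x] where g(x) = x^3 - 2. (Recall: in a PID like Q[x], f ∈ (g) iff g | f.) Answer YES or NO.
NO

In Q[x] the ideal (g) consists of all multiples of g, so f ∈ (g) iff g | f, i.e. iff the remainder of f on division by g is 0. Divide f by g (g is monic, so eliminate the leading term of the running remainder at each step):
  leading term x^4: subtract (x)·g(x) = x^4 - 2·x, leaving -x^3 + x^2 + 3
  leading term -x^3: subtract (-1)·g(x) = 2 - x^3, leaving x^2 + 1
The remainder r(x) = x^2 + 1 ≠ 0 (and deg r < deg g), so g ∤ f, i.e. f ∉ (g).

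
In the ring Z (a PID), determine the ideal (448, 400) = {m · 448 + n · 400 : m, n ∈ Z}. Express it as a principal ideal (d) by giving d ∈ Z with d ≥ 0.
In the PID Z, (a, b) is generated by gcd(a, b). Compute gcd(448, 400) with the extended Euclidean algorithm, tracking rows (r, s, t) with s·448 + t·400 = r:
  row A: (448, 1, 0)   [1·448 + 0·400 = 448]
  row B: (400, 0, 1)   [0·448 + 1·400 = 400]
  448 = 1·400 + 48   → row C = row A − 1·row B = (48, 1, −1)   [check: 1·448 − 1·400 = 48]
  400 = 8·48 + 16   → row D = row B − 8·row C = (16, −8, 9)   [check: −8·448 + 9·400 = 16]
  48 = 3·16 + 0   → remainder 0, stop. gcd = 16 (last nonzero row D).
So gcd(448, 400) = 16, with Bézout identity −8·448 + 9·400 = 16. Containment (⊇): the Bézout identity exhibits 16 as an element of (448, 400), giving (16) ⊆ (448, 400). Containment (⊆): since 16 | 448 and 16 | 400 (448 = 16·28, 400 = 16·25), every Z-linear combination of 448 and 400 is divisible by 16, so (448, 400) ⊆ (16). Therefore (448, 400) = (16), d = 16.

Final answer: (448, 400) = (16); d = 16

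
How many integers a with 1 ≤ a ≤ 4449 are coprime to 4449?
2964

The number of a ∈ {1, ..., 4449} with gcd(a, 4449) = 1 is by definition Euler's totient φ(4449). φ is multiplicative, with φ(p^e) = p^e − p^(e−1). Factorise 4449 = 3 · 1483. Then
  φ(4449) = (3 − 1) · (1483 − 1) = 2 · 1482 = 2964.
So there are 2964 such integers.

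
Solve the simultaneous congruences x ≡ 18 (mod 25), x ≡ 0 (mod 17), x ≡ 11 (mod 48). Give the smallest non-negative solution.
The moduli 25, 17, 48 are pairwise coprime, so by the CRT there is a unique solution mod 25·17·48 = 20400.
Solve by successive substitution. Start with x ≡ 18 (mod 25).
  Combine with x ≡ 0 (mod 17): write x = 18 + 25·t and require 18 + 25·t ≡ 0 (mod 17), i.e. 25·t ≡ 0 − 18 ≡ 16 (mod 17). Since 25^(−1) ≡ 15 (mod 17) (25 ≡ 8 (mod 17)), t ≡ 15·16 ≡ 2 (mod 17). So x ≡ 18 + 25·2 = 68 (mod 425).
  Combine with x ≡ 11 (mod 48): write x = 68 + 425·t and require 68 + 425·t ≡ 11 (mod 48), i.e. 425·t ≡ 11 − 68 ≡ 39 (mod 48). Since 425^(−1) ≡ 41 (mod 48) (425 ≡ 41 (mod 48)), t ≡ 41·39 ≡ 15 (mod 48). So x ≡ 68 + 425·15 = 6443 (mod 20400).
Unique solution in [0, 20400): x = 6443.

Final answer: x ≡ 6443 (mod 20400); the representative in [0, 20400) is 6443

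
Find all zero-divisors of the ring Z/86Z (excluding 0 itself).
nonzero zero-divisors of Z/86Z = {2, 4, 6, 8, 10, 12, 14, 16, 18, 20, 22, 24, 26, 28, 30, 32, 34, 36, 38, 40, 42, 43, 44, 46, 48, 50, 52, 54, 56, 58, 60, 62, 64, 66, 68, 70, 72, 74, 76, 78, 80, 82, 84}

An element a ∈ Z/86Z (with a ≠ 0) is a zero-divisor iff gcd(a, 86) > 1 (because a is a unit precisely when gcd(a, n) = 1, and in Z/nZ every nonzero, non-unit element is a zero-divisor). Scan a = 1, ..., 85 and keep those with gcd(a, 86) > 1:
  gcd(2, 86) = 2, gcd(4, 86) = 2, gcd(6, 86) = 2, gcd(8, 86) = 2, gcd(10, 86) = 2, gcd(12, 86) = 2, gcd(14, 86) = 2, gcd(16, 86) = 2, gcd(18, 86) = 2, gcd(20, 86) = 2, gcd(22, 86) = 2, gcd(24, 86) = 2, gcd(26, 86) = 2, gcd(28, 86) = 2, gcd(30, 86) = 2, gcd(32, 86) = 2, gcd(34, 86) = 2, gcd(36, 86) = 2, gcd(38, 86) = 2, gcd(40, 86) = 2, gcd(42, 86) = 2, gcd(43, 86) = 43, gcd(44, 86) = 2, gcd(46, 86) = 2, gcd(48, 86) = 2, gcd(50, 86) = 2, gcd(52, 86) = 2, gcd(54, 86) = 2, gcd(56, 86) = 2, gcd(58, 86) = 2, gcd(60, 86) = 2, gcd(62, 86) = 2, gcd(64, 86) = 2, gcd(66, 86) = 2, gcd(68, 86) = 2, gcd(70, 86) = 2, gcd(72, 86) = 2, gcd(74, 86) = 2, gcd(76, 86) = 2, gcd(78, 86) = 2, gcd(80, 86) = 2, gcd(82, 86) = 2, gcd(84, 86) = 2.
All other a ∈ {1, ..., 85} have gcd(a, 86) = 1 and are units. So the nonzero zero-divisors are exactly the 43 values of a appearing in this scan.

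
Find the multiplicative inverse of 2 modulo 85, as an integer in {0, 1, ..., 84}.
2^(−1) ≡ 43 (mod 85)

Apply the extended Euclidean algorithm to (85, 2), tracking rows (r, s, t) with s·85 + t·2 = r. Each division r_prev = q·r_cur + r_new produces the new row as (previous row) − q·(current row):
  row A: (85, 1, 0)   [1·85 + 0·2 = 85]
  row B: (2, 0, 1)   [0·85 + 1·2 = 2]
  85 = 42·2 + 1   → row C = row A − 42·row B = (1, 1, −42)   [check: 1·85 − 42·2 = 1]
  2 = 2·1 + 0   → remainder 0, stop. gcd = 1 (last nonzero row C).
The gcd is 1, so 2 is invertible mod 85. The last nonzero row gives 1·85 − 42·2 = 1, so t = −42. So 2^(−1) ≡ −42 ≡ 43 (mod 85). Verify: 2 · 43 = 86 ≡ 1 (mod 85). ✓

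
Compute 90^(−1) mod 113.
Apply the extended Euclidean algorithm to (113, 90), tracking rows (r, s, t) with s·113 + t·90 = r. Each division r_prev = q·r_cur + r_new produces the new row as (previous row) − q·(current row):
  row A: (113, 1, 0)   [1·113 + 0·90 = 113]
  row B: (90, 0, 1)   [0·113 + 1·90 = 90]
  113 = 1·90 + 23   → row C = row A − 1·row B = (23, 1, −1)   [check: 1·113 − 1·90 = 23]
  90 = 3·23 + 21   → row D = row B − 3·row C = (21, −3, 4)   [check: −3·113 + 4·90 = 21]
  23 = 1·21 + 2   → row E = row C − 1·row D = (2, 4, −5)   [check: 4·113 − 5·90 = 2]
  21 = 10·2 + 1   → row F = row D − 10·row E = (1, −43, 54)   [check: −43·113 + 54·90 = 1]
  2 = 2·1 + 0   → remainder 0, stop. gcd = 1 (last nonzero row F).
The gcd is 1, so 90 is invertible mod 113. The last nonzero row gives −43·113 + 54·90 = 1, so t = 54. So 90^(−1) ≡ 54 (mod 113). Verify: 90 · 54 = 4860 ≡ 1 (mod 113). ✓

Final answer: 90^(−1) ≡ 54 (mod 113)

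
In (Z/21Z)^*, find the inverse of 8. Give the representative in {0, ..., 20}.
Apply the extended Euclidean algorithm to (21, 8), tracking rows (r, s, t) with s·21 + t·8 = r. Each division r_prev = q·r_cur + r_new produces the new row as (previous row) − q·(current row):
  row A: (21, 1, 0)   [1·21 + 0·8 = 21]
  row B: (8, 0, 1)   [0·21 + 1·8 = 8]
  21 = 2·8 + 5   → row C = row A − 2·row B = (5, 1, −2)   [check: 1·21 − 2·8 = 5]
  8 = 1·5 + 3   → row D = row B − 1·row C = (3, −1, 3)   [check: −1·21 + 3·8 = 3]
  5 = 1·3 + 2   → row E = row C − 1·row D = (2, 2, −5)   [check: 2·21 − 5·8 = 2]
  3 = 1·2 + 1   → row F = row D − 1·row E = (1, −3, 8)   [check: −3·21 + 8·8 = 1]
  2 = 2·1 + 0   → remainder 0, stop. gcd = 1 (last nonzero row F).
The gcd is 1, so 8 is invertible mod 21. The last nonzero row gives −3·21 + 8·8 = 1, so t = 8. So 8^(−1) ≡ 8 (mod 21). Verify: 8 · 8 = 64 ≡ 1 (mod 21). ✓

Final answer: 8^(−1) ≡ 8 (mod 21)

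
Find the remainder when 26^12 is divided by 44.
16

Use repeated squaring. Binary(12) = 1100. Walk through the bits of the exponent 12 left-to-right: at each bit after the leading one, square the running value, then multiply by 26 if the bit is 1 (always reducing mod 44):
  bit 1 = 1 (leading): start with 26.
  bit 2 = 1: square 26^2 = 676 ≡ 16; bit is 1, so multiply 16·26 = 416 ≡ 20 (mod 44).
  bit 3 = 0: square 20^2 = 400 ≡ 4 (mod 44).
  bit 4 = 0: square 4^2 = 16 (mod 44).
Final value: 26^12 ≡ 16 (mod 44).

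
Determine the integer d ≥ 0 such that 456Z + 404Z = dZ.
(456, 404) = (4); d = 4

In the PID Z, (a, b) is generated by gcd(a, b). Compute gcd(456, 404) with the extended Euclidean algorithm, tracking rows (r, s, t) with s·456 + t·404 = r:
  row A: (456, 1, 0)   [1·456 + 0·404 = 456]
  row B: (404, 0, 1)   [0·456 + 1·404 = 404]
  456 = 1·404 + 52   → row C = row A − 1·row B = (52, 1, −1)   [check: 1·456 − 1·404 = 52]
  404 = 7·52 + 40   → row D = row B − 7·row C = (40, −7, 8)   [check: −7·456 + 8·404 = 40]
  52 = 1·40 + 12   → row E = row C − 1·row D = (12, 8, −9)   [check: 8·456 − 9·404 = 12]
  40 = 3·12 + 4   → row F = row D − 3·row E = (4, −31, 35)   [check: −31·456 + 35·404 = 4]
  12 = 3·4 + 0   → remainder 0, stop. gcd = 4 (last nonzero row F).
So gcd(456, 404) = 4, with Bézout identity −31·456 + 35·404 = 4. Containment (⊇): the Bézout identity exhibits 4 as an element of (456, 404), giving (4) ⊆ (456, 404). Containment (⊆): since 4 | 456 and 4 | 404 (456 = 4·114, 404 = 4·101), every Z-linear combination of 456 and 404 is divisible by 4, so (456, 404) ⊆ (4). Therefore (456, 404) = (4), d = 4.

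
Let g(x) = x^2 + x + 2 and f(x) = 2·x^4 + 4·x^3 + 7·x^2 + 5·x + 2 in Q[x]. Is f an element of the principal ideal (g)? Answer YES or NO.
In Q[x] the ideal (g) consists of all multiples of g, so f ∈ (g) iff g | f, i.e. iff the remainder of f on division by g is 0. Divide f by g (g is monic, so eliminate the leading term of the running remainder at each step):
  leading term 2·x^4: subtract (2·x^2)·g(x) = 2·x^4 + 2·x^3 + 4·x^2, leaving 2·x^3 + 3·x^2 + 5·x + 2
  leading term 2·x^3: subtract (2·x)·g(x) = 2·x^3 + 2·x^2 + 4·x, leaving x^2 + x + 2
  leading term x^2: subtract (1)·g(x) = x^2 + x + 2, leaving 0
The remainder is 0, so f(x) = g(x) · h(x) with h(x) = 2·x^2 + 2·x + 1. Hence g | f, i.e. f ∈ (g).

Final answer: YES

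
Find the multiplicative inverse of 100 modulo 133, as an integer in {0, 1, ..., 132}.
Apply the extended Euclidean algorithm to (133, 100), tracking rows (r, s, t) with s·133 + t·100 = r. Each division r_prev = q·r_cur + r_new produces the new row as (previous row) − q·(current row):
  row A: (133, 1, 0)   [1·133 + 0·100 = 133]
  row B: (100, 0, 1)   [0·133 + 1·100 = 100]
  133 = 1·100 + 33   → row C = row A − 1·row B = (33, 1, −1)   [check: 1·133 − 1·100 = 33]
  100 = 3·33 + 1   → row D = row B − 3·row C = (1, −3, 4)   [check: −3·133 + 4·100 = 1]
  33 = 33·1 + 0   → remainder 0, stop. gcd = 1 (last nonzero row D).
The gcd is 1, so 100 is invertible mod 133. The last nonzero row gives −3·133 + 4·100 = 1, so t = 4. So 100^(−1) ≡ 4 (mod 133). Verify: 100 · 4 = 400 ≡ 1 (mod 133). ✓

Final answer: 100^(−1) ≡ 4 (mod 133)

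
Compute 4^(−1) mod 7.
Apply the extended Euclidean algorithm to (7, 4), tracking rows (r, s, t) with s·7 + t·4 = r. Each division r_prev = q·r_cur + r_new produces the new row as (previous row) − q·(current row):
  row A: (7, 1, 0)   [1·7 + 0·4 = 7]
  row B: (4, 0, 1)   [0·7 + 1·4 = 4]
  7 = 1·4 + 3   → row C = row A − 1·row B = (3, 1, −1)   [check: 1·7 − 1·4 = 3]
  4 = 1·3 + 1   → row D = row B − 1·row C = (1, −1, 2)   [check: −1·7 + 2·4 = 1]
  3 = 3·1 + 0   → remainder 0, stop. gcd = 1 (last nonzero row D).
The gcd is 1, so 4 is invertible mod 7. The last nonzero row gives −1·7 + 2·4 = 1, so t = 2. So 4^(−1) ≡ 2 (mod 7). Verify: 4 · 2 = 8 ≡ 1 (mod 7). ✓

Final answer: 4^(−1) ≡ 2 (mod 7)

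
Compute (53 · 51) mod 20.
3

Reduce the factors first: 53 ≡ 13, 51 ≡ 11 (mod 20), so 53 · 51 ≡ 13 · 11 (mod 20). 13 · 11 = 143. Dividing by 20: 143 = 7·20 + 3. So (53 · 51) mod 20 = 3.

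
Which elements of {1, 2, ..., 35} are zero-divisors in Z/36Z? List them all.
nonzero zero-divisors of Z/36Z = {2, 3, 4, 6, 8, 9, 10, 12, 14, 15, 16, 18, 20, 21, 22, 24, 26, 27, 28, 30, 32, 33, 34}

An element a ∈ Z/36Z (with a ≠ 0) is a zero-divisor iff gcd(a, 36) > 1 (because a is a unit precisely when gcd(a, n) = 1, and in Z/nZ every nonzero, non-unit element is a zero-divisor). Scan a = 1, ..., 35 and keep those with gcd(a, 36) > 1:
  gcd(2, 36) = 2, gcd(3, 36) = 3, gcd(4, 36) = 4, gcd(6, 36) = 6, gcd(8, 36) = 4, gcd(9, 36) = 9, gcd(10, 36) = 2, gcd(12, 36) = 12, gcd(14, 36) = 2, gcd(15, 36) = 3, gcd(16, 36) = 4, gcd(18, 36) = 18, gcd(20, 36) = 4, gcd(21, 36) = 3, gcd(22, 36) = 2, gcd(24, 36) = 12, gcd(26, 36) = 2, gcd(27, 36) = 9, gcd(28, 36) = 4, gcd(30, 36) = 6, gcd(32, 36) = 4, gcd(33, 36) = 3, gcd(34, 36) = 2.
All other a ∈ {1, ..., 35} have gcd(a, 36) = 1 and are units. So the nonzero zero-divisors are exactly the 23 values of a appearing in this scan.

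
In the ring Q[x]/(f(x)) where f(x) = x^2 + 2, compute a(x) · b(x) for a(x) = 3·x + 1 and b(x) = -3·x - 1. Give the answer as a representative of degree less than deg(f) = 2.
First multiply in Q[x] without reducing: a · b = -9·x^2 - 6·x - 1. Now divide by f(x) = x^2 + 2, eliminating the leading term at each step:
  leading term -9·x^2: subtract (-9)·f(x) = -9·x^2 - 18, leaving 17 - 6·x
The degree is now < 2, so this is the remainder. Hence a · b ≡ 17 - 6·x in Q[x]/(f).

Final answer: a · b ≡ 17 - 6·x (mod f(x))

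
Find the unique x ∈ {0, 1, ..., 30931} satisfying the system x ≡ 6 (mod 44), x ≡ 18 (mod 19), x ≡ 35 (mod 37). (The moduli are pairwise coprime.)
The moduli 44, 19, 37 are pairwise coprime, so by the CRT there is a unique solution mod 44·19·37 = 30932.
Solve by successive substitution. Start with x ≡ 6 (mod 44).
  Combine with x ≡ 18 (mod 19): write x = 6 + 44·t and require 6 + 44·t ≡ 18 (mod 19), i.e. 44·t ≡ 18 − 6 ≡ 12 (mod 19). Since 44^(−1) ≡ 16 (mod 19) (44 ≡ 6 (mod 19)), t ≡ 16·12 ≡ 2 (mod 19). So x ≡ 6 + 44·2 = 94 (mod 836).
  Combine with x ≡ 35 (mod 37): write x = 94 + 836·t and require 94 + 836·t ≡ 35 (mod 37), i.e. 836·t ≡ 35 − 94 ≡ 15 (mod 37). Since 836^(−1) ≡ 32 (mod 37) (836 ≡ 22 (mod 37)), t ≡ 32·15 ≡ 36 (mod 37). So x ≡ 94 + 836·36 = 30190 (mod 30932).
Unique solution in [0, 30932): x = 30190.

Final answer: x ≡ 30190 (mod 30932); the representative in [0, 30932) is 30190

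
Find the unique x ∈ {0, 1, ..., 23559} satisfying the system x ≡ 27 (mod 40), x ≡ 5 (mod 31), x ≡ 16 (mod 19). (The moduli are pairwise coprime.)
The moduli 40, 31, 19 are pairwise coprime, so by the CRT there is a unique solution mod 40·31·19 = 23560.
Solve by successive substitution. Start with x ≡ 27 (mod 40).
  Combine with x ≡ 5 (mod 31): write x = 27 + 40·t and require 27 + 40·t ≡ 5 (mod 31), i.e. 40·t ≡ 5 − 27 ≡ 9 (mod 31). Since 40^(−1) ≡ 7 (mod 31) (40 ≡ 9 (mod 31)), t ≡ 7·9 ≡ 1 (mod 31). So x ≡ 27 + 40·1 = 67 (mod 1240).
  Combine with x ≡ 16 (mod 19): write x = 67 + 1240·t and require 67 + 1240·t ≡ 16 (mod 19), i.e. 1240·t ≡ 16 − 67 ≡ 6 (mod 19). Since 1240^(−1) ≡ 4 (mod 19) (1240 ≡ 5 (mod 19)), t ≡ 4·6 ≡ 5 (mod 19). So x ≡ 67 + 1240·5 = 6267 (mod 23560).
Unique solution in [0, 23560): x = 6267.

Final answer: x ≡ 6267 (mod 23560); the representative in [0, 23560) is 6267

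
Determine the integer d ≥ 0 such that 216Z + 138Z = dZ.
(216, 138) = (6); d = 6

In the PID Z, (a, b) is generated by gcd(a, b). Compute gcd(216, 138) with the extended Euclidean algorithm, tracking rows (r, s, t) with s·216 + t·138 = r:
  row A: (216, 1, 0)   [1·216 + 0·138 = 216]
  row B: (138, 0, 1)   [0·216 + 1·138 = 138]
  216 = 1·138 + 78   → row C = row A − 1·row B = (78, 1, −1)   [check: 1·216 − 1·138 = 78]
  138 = 1·78 + 60   → row D = row B − 1·row C = (60, −1, 2)   [check: −1·216 + 2·138 = 60]
  78 = 1·60 + 18   → row E = row C − 1·row D = (18, 2, −3)   [check: 2·216 − 3·138 = 18]
  60 = 3·18 + 6   → row F = row D − 3·row E = (6, −7, 11)   [check: −7·216 + 11·138 = 6]
  18 = 3·6 + 0   → remainder 0, stop. gcd = 6 (last nonzero row F).
So gcd(216, 138) = 6, with Bézout identity −7·216 + 11·138 = 6. Containment (⊇): the Bézout identity exhibits 6 as an element of (216, 138), giving (6) ⊆ (216, 138). Containment (⊆): since 6 | 216 and 6 | 138 (216 = 6·36, 138 = 6·23), every Z-linear combination of 216 and 138 is divisible by 6, so (216, 138) ⊆ (6). Therefore (216, 138) = (6), d = 6.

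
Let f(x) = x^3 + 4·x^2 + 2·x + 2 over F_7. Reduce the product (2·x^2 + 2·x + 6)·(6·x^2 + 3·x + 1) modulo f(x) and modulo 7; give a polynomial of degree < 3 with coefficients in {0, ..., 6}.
Multiply as integer polynomials: a · b = 12·x^4 + 18·x^3 + 44·x^2 + 20·x + 6. Reducing coefficients mod 7: a · b ≡ 5·x^4 + 4·x^3 + 2·x^2 + 6·x + 6. Now divide by f(x) = x^3 + 4·x^2 + 2·x + 2 in F_7[x], eliminating the leading term at each step:
  leading term 5·x^4: subtract (5·x)·f(x) = 5·x^4 + 6·x^3 + 3·x^2 + 3·x, leaving 5·x^3 + 6·x^2 + 3·x + 6 (coefficients mod 7)
  leading term 5·x^3: subtract (5)·f(x) = 5·x^3 + 6·x^2 + 3·x + 3, leaving 3 (coefficients mod 7)
The degree is now < 3, so this is the remainder. Hence a · b ≡ 3 in F_7[x]/(f).

Final answer: a · b ≡ 3 (mod f(x))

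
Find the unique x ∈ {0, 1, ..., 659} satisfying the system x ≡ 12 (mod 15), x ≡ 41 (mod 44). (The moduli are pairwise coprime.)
The moduli 15, 44 are pairwise coprime, so by the CRT there is a unique solution mod 15·44 = 660.
Solve by successive substitution. Start with x ≡ 12 (mod 15).
  Combine with x ≡ 41 (mod 44): write x = 12 + 15·t and require 12 + 15·t ≡ 41 (mod 44), i.e. 15·t ≡ 41 − 12 ≡ 29 (mod 44). Since 15^(−1) ≡ 3 (mod 44), t ≡ 3·29 ≡ 43 (mod 44). So x ≡ 12 + 15·43 = 657 (mod 660).
Unique solution in [0, 660): x = 657.

Final answer: x ≡ 657 (mod 660); the representative in [0, 660) is 657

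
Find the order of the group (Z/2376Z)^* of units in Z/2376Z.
(Z/2376Z)^* consists of the classes a with gcd(a, 2376) = 1, so its order is φ(2376). φ is multiplicative, with φ(p^e) = p^e − p^(e−1). Factorise 2376 = 2^3 · 3^3 · 11. Then
  φ(2376) = (2^3 − 2^2) · (3^3 − 3^2) · (11 − 1) = 4 · 18 · 10 = 720.
Thus |(Z/2376Z)^*| = 720.

Final answer: |(Z/2376Z)^*| = 720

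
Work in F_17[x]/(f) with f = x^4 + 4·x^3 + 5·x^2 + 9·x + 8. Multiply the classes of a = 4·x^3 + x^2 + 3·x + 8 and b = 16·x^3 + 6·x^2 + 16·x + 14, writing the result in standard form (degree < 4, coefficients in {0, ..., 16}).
Multiply as integer polynomials: a · b = 64·x^6 + 40·x^5 + 118·x^4 + 218·x^3 + 110·x^2 + 170·x + 112. Reducing coefficients mod 17: a · b ≡ 13·x^6 + 6·x^5 + 16·x^4 + 14·x^3 + 8·x^2 + 10. Now divide by f(x) = x^4 + 4·x^3 + 5·x^2 + 9·x + 8 in F_17[x], eliminating the leading term at each step:
  leading term 13·x^6: subtract (13·x^2)·f(x) = 13·x^6 + x^5 + 14·x^4 + 15·x^3 + 2·x^2, leaving 5·x^5 + 2·x^4 + 16·x^3 + 6·x^2 + 10 (coefficients mod 17)
  leading term 5·x^5: subtract (5·x)·f(x) = 5·x^5 + 3·x^4 + 8·x^3 + 11·x^2 + 6·x, leaving 16·x^4 + 8·x^3 + 12·x^2 + 11·x + 10 (coefficients mod 17)
  leading term 16·x^4: subtract (16)·f(x) = 16·x^4 + 13·x^3 + 12·x^2 + 8·x + 9, leaving 12·x^3 + 3·x + 1 (coefficients mod 17)
The degree is now < 4, so this is the remainder. Hence a · b ≡ 12·x^3 + 3·x + 1 in F_17[x]/(f).

Final answer: a · b ≡ 12·x^3 + 3·x + 1 (mod f(x))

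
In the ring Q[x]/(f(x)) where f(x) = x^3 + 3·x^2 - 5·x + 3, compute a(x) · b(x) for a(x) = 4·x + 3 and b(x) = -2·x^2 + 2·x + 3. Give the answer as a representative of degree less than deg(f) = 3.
First multiply in Q[x] without reducing: a · b = -8·x^3 + 2·x^2 + 18·x + 9. Now divide by f(x) = x^3 + 3·x^2 - 5·x + 3, eliminating the leading term at each step:
  leading term -8·x^3: subtract (-8)·f(x) = -8·x^3 - 24·x^2 + 40·x - 24, leaving 26·x^2 - 22·x + 33
The degree is now < 3, so this is the remainder. Hence a · b ≡ 26·x^2 - 22·x + 33 in Q[x]/(f).

Final answer: a · b ≡ 26·x^2 - 22·x + 33 (mod f(x))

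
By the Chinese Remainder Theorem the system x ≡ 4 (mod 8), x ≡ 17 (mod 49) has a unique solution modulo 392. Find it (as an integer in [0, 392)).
x ≡ 164 (mod 392); the representative in [0, 392) is 164

The moduli 8, 49 are pairwise coprime, so by the CRT there is a unique solution mod 8·49 = 392.
Solve by successive substitution. Start with x ≡ 4 (mod 8).
  Combine with x ≡ 17 (mod 49): write x = 4 + 8·t and require 4 + 8·t ≡ 17 (mod 49), i.e. 8·t ≡ 17 − 4 ≡ 13 (mod 49). Since 8^(−1) ≡ 43 (mod 49), t ≡ 43·13 ≡ 20 (mod 49). So x ≡ 4 + 8·20 = 164 (mod 392).
Unique solution in [0, 392): x = 164.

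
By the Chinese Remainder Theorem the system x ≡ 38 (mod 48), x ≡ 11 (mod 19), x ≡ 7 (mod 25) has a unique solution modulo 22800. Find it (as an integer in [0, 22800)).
x ≡ 182 (mod 22800); the representative in [0, 22800) is 182

The moduli 48, 19, 25 are pairwise coprime, so by the CRT there is a unique solution mod 48·19·25 = 22800.
Solve by successive substitution. Start with x ≡ 38 (mod 48).
  Combine with x ≡ 11 (mod 19): write x = 38 + 48·t and require 38 + 48·t ≡ 11 (mod 19), i.e. 48·t ≡ 11 − 38 ≡ 11 (mod 19). Since 48^(−1) ≡ 2 (mod 19) (48 ≡ 10 (mod 19)), t ≡ 2·11 ≡ 3 (mod 19). So x ≡ 38 + 48·3 = 182 (mod 912).
  Combine with x ≡ 7 (mod 25): write x = 182 + 912·t and require 182 + 912·t ≡ 7 (mod 25), i.e. 912·t ≡ 7 − 182 ≡ 0 (mod 25). Since 912^(−1) ≡ 23 (mod 25) (912 ≡ 12 (mod 25)), t ≡ 23·0 ≡ 0 (mod 25). So x ≡ 182 + 912·0 = 182 (mod 22800).
Unique solution in [0, 22800): x = 182.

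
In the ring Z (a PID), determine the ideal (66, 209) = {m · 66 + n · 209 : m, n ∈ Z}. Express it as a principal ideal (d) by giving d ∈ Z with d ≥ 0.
In the PID Z, (a, b) is generated by gcd(a, b). Compute gcd(209, 66) with the extended Euclidean algorithm, tracking rows (r, s, t) with s·209 + t·66 = r:
  row A: (209, 1, 0)   [1·209 + 0·66 = 209]
  row B: (66, 0, 1)   [0·209 + 1·66 = 66]
  209 = 3·66 + 11   → row C = row A − 3·row B = (11, 1, −3)   [check: 1·209 − 3·66 = 11]
  66 = 6·11 + 0   → remainder 0, stop. gcd = 11 (last nonzero row C).
So gcd(66, 209) = 11, with Bézout identity 1·209 − 3·66 = 11. Containment (⊇): the Bézout identity exhibits 11 as an element of (66, 209), giving (11) ⊆ (66, 209). Containment (⊆): since 11 | 66 and 11 | 209 (66 = 11·6, 209 = 11·19), every Z-linear combination of 66 and 209 is divisible by 11, so (66, 209) ⊆ (11). Therefore (66, 209) = (11), d = 11.

Final answer: (66, 209) = (11); d = 11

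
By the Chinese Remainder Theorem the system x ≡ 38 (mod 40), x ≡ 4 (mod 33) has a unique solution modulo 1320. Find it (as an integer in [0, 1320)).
The moduli 40, 33 are pairwise coprime, so by the CRT there is a unique solution mod 40·33 = 1320.
Solve by successive substitution. Start with x ≡ 38 (mod 40).
  Combine with x ≡ 4 (mod 33): write x = 38 + 40·t and require 38 + 40·t ≡ 4 (mod 33), i.e. 40·t ≡ 4 − 38 ≡ 32 (mod 33). Since 40^(−1) ≡ 19 (mod 33) (40 ≡ 7 (mod 33)), t ≡ 19·32 ≡ 14 (mod 33). So x ≡ 38 + 40·14 = 598 (mod 1320).
Unique solution in [0, 1320): x = 598.

Final answer: x ≡ 598 (mod 1320); the representative in [0, 1320) is 598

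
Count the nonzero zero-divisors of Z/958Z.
Z/958Z has 479 nonzero zero-divisors

In Z/958Z each nonzero element is either a unit (gcd with 958 is 1) or a zero-divisor (gcd > 1). The number of units is φ(958): factorise 958 = 2 · 479, so φ(958) = (2 − 1) · (479 − 1) = 1 · 478 = 478. The nonzero elements number 958 − 1 = 957. Hence the nonzero zero-divisors number 957 − 478 = 479.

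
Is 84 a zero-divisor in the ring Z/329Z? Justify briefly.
gcd(84, 329) = 7 > 1, so 84 is not a unit in Z/329Z. In Z/nZ every nonzero non-unit is a zero-divisor: explicitly, take b = 329/gcd = 47 ≠ 0 (mod 329); then 84·47 = 3948 = 12·329, i.e. 84·47 ≡ 0 (mod 329). So 84 is a zero-divisor.

Final answer: YES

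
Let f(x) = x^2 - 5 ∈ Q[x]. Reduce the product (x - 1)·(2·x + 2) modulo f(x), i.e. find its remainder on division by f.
a · b ≡ 8 (mod f(x))

First multiply in Q[x] without reducing: a · b = 2·x^2 - 2. Now divide by f(x) = x^2 - 5, eliminating the leading term at each step:
  leading term 2·x^2: subtract (2)·f(x) = 2·x^2 - 10, leaving 8
The degree is now < 2, so this is the remainder. Hence a · b ≡ 8 in Q[x]/(f).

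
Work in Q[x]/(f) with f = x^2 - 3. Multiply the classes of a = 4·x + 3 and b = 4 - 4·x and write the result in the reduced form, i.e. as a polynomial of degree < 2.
a · b ≡ 4·x - 36 (mod f(x))

First multiply in Q[x] without reducing: a · b = -16·x^2 + 4·x + 12. Now divide by f(x) = x^2 - 3, eliminating the leading term at each step:
  leading term -16·x^2: subtract (-16)·f(x) = 48 - 16·x^2, leaving 4·x - 36
The degree is now < 2, so this is the remainder. Hence a · b ≡ 4·x - 36 in Q[x]/(f).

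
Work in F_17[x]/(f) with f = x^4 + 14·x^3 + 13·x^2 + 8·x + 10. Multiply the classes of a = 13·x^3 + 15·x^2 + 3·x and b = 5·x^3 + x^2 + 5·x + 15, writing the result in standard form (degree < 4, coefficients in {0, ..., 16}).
a · b ≡ 9·x^3 + 10·x + 13 (mod f(x))

Multiply as integer polynomials: a · b = 65·x^6 + 88·x^5 + 95·x^4 + 273·x^3 + 240·x^2 + 45·x. Reducing coefficients mod 17: a · b ≡ 14·x^6 + 3·x^5 + 10·x^4 + x^3 + 2·x^2 + 11·x. Now divide by f(x) = x^4 + 14·x^3 + 13·x^2 + 8·x + 10 in F_17[x], eliminating the leading term at each step:
  leading term 14·x^6: subtract (14·x^2)·f(x) = 14·x^6 + 9·x^5 + 12·x^4 + 10·x^3 + 4·x^2, leaving 11·x^5 + 15·x^4 + 8·x^3 + 15·x^2 + 11·x (coefficients mod 17)
  leading term 11·x^5: subtract (11·x)·f(x) = 11·x^5 + x^4 + 7·x^3 + 3·x^2 + 8·x, leaving 14·x^4 + x^3 + 12·x^2 + 3·x (coefficients mod 17)
  leading term 14·x^4: subtract (14)·f(x) = 14·x^4 + 9·x^3 + 12·x^2 + 10·x + 4, leaving 9·x^3 + 10·x + 13 (coefficients mod 17)
The degree is now < 4, so this is the remainder. Hence a · b ≡ 9·x^3 + 10·x + 13 in F_17[x]/(f).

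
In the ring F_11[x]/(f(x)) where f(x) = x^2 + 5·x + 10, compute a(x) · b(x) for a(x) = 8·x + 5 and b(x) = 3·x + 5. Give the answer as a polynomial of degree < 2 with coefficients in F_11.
Multiply as integer polynomials: a · b = 24·x^2 + 55·x + 25. Reducing coefficients mod 11: a · b ≡ 2·x^2 + 3. Now divide by f(x) = x^2 + 5·x + 10 in F_11[x], eliminating the leading term at each step:
  leading term 2·x^2: subtract (2)·f(x) = 2·x^2 + 10·x + 9, leaving x + 5 (coefficients mod 11)
The degree is now < 2, so this is the remainder. Hence a · b ≡ x + 5 in F_11[x]/(f).

Final answer: a · b ≡ x + 5 (mod f(x))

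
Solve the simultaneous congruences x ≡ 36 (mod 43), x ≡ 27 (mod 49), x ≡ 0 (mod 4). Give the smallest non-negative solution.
The moduli 43, 49, 4 are pairwise coprime, so by the CRT there is a unique solution mod 43·49·4 = 8428.
Solve by successive substitution. Start with x ≡ 36 (mod 43).
  Combine with x ≡ 27 (mod 49): write x = 36 + 43·t and require 36 + 43·t ≡ 27 (mod 49), i.e. 43·t ≡ 27 − 36 ≡ 40 (mod 49). Since 43^(−1) ≡ 8 (mod 49), t ≡ 8·40 ≡ 26 (mod 49). So x ≡ 36 + 43·26 = 1154 (mod 2107).
  Combine with x ≡ 0 (mod 4): write x = 1154 + 2107·t and require 1154 + 2107·t ≡ 0 (mod 4), i.e. 2107·t ≡ 0 − 1154 ≡ 2 (mod 4). Since 2107^(−1) ≡ 3 (mod 4) (2107 ≡ 3 (mod 4)), t ≡ 3·2 ≡ 2 (mod 4). So x ≡ 1154 + 2107·2 = 5368 (mod 8428).
Unique solution in [0, 8428): x = 5368.

Final answer: x ≡ 5368 (mod 8428); the representative in [0, 8428) is 5368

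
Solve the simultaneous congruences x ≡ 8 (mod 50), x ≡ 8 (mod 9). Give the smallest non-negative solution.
The moduli 50, 9 are pairwise coprime, so by the CRT there is a unique solution mod 50·9 = 450.
Solve by successive substitution. Start with x ≡ 8 (mod 50).
  Combine with x ≡ 8 (mod 9): write x = 8 + 50·t and require 8 + 50·t ≡ 8 (mod 9), i.e. 50·t ≡ 8 − 8 ≡ 0 (mod 9). Since 50^(−1) ≡ 2 (mod 9) (50 ≡ 5 (mod 9)), t ≡ 2·0 ≡ 0 (mod 9). So x ≡ 8 + 50·0 = 8 (mod 450).
Unique solution in [0, 450): x = 8.

Final answer: x ≡ 8 (mod 450); the representative in [0, 450) is 8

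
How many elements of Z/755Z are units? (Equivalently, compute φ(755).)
An element a ∈ Z/755Z is a unit iff gcd(a, 755) = 1, so the number of units is φ(755). φ is multiplicative, with φ(p^e) = p^e − p^(e−1). Factorise 755 = 5 · 151. Then
  φ(755) = (5 − 1) · (151 − 1) = 4 · 150 = 600.

Final answer: Z/755Z has φ(755) = 600 units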